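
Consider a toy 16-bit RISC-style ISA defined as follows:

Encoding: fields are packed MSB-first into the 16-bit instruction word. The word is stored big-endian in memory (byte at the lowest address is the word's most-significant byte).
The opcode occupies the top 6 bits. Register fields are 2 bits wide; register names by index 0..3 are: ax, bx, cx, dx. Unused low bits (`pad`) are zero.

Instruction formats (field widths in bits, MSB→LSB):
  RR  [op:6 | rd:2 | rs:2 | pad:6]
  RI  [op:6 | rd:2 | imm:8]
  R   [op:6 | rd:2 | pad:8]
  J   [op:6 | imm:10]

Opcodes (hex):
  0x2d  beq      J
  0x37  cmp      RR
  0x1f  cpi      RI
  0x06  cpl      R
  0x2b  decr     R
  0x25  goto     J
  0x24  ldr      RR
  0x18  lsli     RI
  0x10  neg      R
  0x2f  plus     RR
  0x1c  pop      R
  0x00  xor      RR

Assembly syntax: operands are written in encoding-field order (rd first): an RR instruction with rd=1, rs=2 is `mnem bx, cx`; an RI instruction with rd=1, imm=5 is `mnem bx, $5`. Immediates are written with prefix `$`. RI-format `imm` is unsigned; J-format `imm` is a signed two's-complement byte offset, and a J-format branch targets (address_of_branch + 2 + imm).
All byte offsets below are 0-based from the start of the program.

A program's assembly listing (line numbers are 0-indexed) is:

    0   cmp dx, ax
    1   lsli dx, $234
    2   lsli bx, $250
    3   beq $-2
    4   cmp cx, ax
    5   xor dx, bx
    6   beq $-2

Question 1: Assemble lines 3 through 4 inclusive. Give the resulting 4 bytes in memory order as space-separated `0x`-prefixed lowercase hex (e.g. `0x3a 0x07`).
3. beq fields op=0x2d:6|imm=-2:10 → word b7feh → b7 fe
4. cmp fields op=0x37:6|rd=2:2|rs=0:2|pad=0:6 → word de00h → de 00

0xb7 0xfe 0xde 0x00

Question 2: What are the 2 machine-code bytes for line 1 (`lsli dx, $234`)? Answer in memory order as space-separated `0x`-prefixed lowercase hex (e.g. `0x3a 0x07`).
0x63 0xea

1. lsli fields op=0x18:6|rd=3:2|imm=234:8 → word 63eah → 63 ea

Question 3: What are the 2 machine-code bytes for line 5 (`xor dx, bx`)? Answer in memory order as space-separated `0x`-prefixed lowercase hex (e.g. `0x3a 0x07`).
0x03 0x40

line 5 (xor): pack op=0x0:6|rd=3:2|rs=1:2|pad=0:6 = 0x0340; big→ 03 40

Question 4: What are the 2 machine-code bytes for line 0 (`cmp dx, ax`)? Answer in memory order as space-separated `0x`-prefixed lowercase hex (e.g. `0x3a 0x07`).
line 0 (cmp): pack op=0x37:6|rd=3:2|rs=0:2|pad=0:6 = 0xdf00; big→ df 00

0xdf 0x00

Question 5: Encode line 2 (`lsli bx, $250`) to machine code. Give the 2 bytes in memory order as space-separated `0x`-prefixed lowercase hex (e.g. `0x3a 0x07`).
0x61 0xfa

2. lsli fields op=0x18:6|rd=1:2|imm=250:8 → word 61fah → 61 fa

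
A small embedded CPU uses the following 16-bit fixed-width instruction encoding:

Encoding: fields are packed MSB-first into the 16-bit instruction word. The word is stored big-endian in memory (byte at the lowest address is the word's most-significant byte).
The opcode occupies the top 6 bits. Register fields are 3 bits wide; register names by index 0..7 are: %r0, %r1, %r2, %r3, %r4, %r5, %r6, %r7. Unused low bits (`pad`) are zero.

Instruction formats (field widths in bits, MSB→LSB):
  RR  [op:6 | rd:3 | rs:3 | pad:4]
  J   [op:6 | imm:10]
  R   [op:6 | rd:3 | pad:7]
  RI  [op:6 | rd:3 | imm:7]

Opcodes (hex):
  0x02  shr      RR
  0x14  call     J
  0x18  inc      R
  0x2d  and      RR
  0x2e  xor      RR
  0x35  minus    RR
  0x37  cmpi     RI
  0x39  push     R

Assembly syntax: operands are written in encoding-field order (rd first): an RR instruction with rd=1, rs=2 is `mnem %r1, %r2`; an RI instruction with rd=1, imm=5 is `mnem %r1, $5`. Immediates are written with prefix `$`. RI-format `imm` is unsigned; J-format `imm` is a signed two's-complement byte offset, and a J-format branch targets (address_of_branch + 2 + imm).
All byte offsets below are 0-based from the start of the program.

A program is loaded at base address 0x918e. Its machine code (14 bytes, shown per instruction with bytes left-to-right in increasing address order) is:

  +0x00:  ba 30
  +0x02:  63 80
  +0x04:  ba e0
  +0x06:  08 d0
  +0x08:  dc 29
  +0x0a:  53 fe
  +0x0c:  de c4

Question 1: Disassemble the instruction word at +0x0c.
cmpi %r5, $68

off 0x0c: read de c4 as big → 0xdec4
  op=0xdec4>>10=0x37 ⇒ cmpi (RI)
  rd@[9:7]=0x5 ⇒ %r5
  imm@[6:0]=0x44 ⇒ $68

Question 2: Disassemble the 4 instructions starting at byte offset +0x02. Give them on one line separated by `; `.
off 0x02: read 63 80 as big → 0x6380
  opcode bits[15:10]=0x18: inc/R
  rd@[9:7]=0x7 ⇒ %r7
off 0x04: read ba e0 as big → 0xbae0
  opcode bits[15:10]=0x2e: xor/RR
  rd@[9:7]=0x5 ⇒ %r5
  rs@[6:4]=0x6 ⇒ %r6
off 0x06: read 08 d0 as big → 0x08d0
  opcode bits[15:10]=0x2: shr/RR
  rd@[9:7]=0x1 ⇒ %r1
  rs@[6:4]=0x5 ⇒ %r5
off 0x08: read dc 29 as big → 0xdc29
  opcode bits[15:10]=0x37: cmpi/RI
  rd@[9:7]=0x0 ⇒ %r0
  imm@[6:0]=0x29 ⇒ $41

inc %r7; xor %r5, %r6; shr %r1, %r5; cmpi %r0, $41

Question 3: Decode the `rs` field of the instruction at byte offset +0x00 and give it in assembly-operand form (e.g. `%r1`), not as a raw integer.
%r3

off 0x00: read ba 30 as big → 0xba30
  top 6b → 0x2e → xor [RR]
  rd: (w>>7)&0x7=0x4 → %r4
  rs: (w>>4)&0x7=0x3 → %r3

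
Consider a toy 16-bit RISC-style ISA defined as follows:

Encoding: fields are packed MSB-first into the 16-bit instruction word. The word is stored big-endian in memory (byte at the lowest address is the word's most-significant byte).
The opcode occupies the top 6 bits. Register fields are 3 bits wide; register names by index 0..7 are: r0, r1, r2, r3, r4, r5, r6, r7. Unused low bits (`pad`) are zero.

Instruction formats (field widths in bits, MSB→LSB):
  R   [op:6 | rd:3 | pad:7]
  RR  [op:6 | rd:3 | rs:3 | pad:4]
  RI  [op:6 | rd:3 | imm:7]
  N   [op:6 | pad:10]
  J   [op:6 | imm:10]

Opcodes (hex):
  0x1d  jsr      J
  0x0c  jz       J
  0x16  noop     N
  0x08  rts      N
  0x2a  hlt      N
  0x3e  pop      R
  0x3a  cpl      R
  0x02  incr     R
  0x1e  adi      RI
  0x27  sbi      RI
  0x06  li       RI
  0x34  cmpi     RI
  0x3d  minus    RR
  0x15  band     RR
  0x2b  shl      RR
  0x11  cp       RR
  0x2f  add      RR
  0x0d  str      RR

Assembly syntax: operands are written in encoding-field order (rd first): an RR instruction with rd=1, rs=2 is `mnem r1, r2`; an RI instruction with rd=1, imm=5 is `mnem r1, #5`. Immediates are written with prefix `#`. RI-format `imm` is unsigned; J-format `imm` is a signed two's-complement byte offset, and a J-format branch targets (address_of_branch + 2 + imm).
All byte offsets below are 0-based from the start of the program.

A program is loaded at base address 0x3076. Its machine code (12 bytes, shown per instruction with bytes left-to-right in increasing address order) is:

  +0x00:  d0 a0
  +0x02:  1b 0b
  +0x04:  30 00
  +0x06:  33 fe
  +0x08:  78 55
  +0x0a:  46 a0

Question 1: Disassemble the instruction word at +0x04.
jz #0

@+04  big-endian(30 00) = 0x3000
  top 6b → 0xc → jz [J]
  imm@[9:0]=0x0 ⇒ #0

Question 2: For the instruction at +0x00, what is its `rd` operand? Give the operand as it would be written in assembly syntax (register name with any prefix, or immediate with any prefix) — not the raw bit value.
r1

+0x00: d0 a0 ⇒ word 0xd0a0 (big)
  top 6b → 0x34 → cmpi [RI]
  rd@[9:7]=0x1 ⇒ r1
  imm@[6:0]=0x20 ⇒ #32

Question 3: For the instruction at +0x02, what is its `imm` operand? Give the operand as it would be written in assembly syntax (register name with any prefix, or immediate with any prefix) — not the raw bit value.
off 0x02: read 1b 0b as big → 0x1b0b
  op=0x1b0b>>10=0x6 ⇒ li (RI)
  rd@[9:7]=0x6 ⇒ r6
  imm@[6:0]=0xb ⇒ #11

#11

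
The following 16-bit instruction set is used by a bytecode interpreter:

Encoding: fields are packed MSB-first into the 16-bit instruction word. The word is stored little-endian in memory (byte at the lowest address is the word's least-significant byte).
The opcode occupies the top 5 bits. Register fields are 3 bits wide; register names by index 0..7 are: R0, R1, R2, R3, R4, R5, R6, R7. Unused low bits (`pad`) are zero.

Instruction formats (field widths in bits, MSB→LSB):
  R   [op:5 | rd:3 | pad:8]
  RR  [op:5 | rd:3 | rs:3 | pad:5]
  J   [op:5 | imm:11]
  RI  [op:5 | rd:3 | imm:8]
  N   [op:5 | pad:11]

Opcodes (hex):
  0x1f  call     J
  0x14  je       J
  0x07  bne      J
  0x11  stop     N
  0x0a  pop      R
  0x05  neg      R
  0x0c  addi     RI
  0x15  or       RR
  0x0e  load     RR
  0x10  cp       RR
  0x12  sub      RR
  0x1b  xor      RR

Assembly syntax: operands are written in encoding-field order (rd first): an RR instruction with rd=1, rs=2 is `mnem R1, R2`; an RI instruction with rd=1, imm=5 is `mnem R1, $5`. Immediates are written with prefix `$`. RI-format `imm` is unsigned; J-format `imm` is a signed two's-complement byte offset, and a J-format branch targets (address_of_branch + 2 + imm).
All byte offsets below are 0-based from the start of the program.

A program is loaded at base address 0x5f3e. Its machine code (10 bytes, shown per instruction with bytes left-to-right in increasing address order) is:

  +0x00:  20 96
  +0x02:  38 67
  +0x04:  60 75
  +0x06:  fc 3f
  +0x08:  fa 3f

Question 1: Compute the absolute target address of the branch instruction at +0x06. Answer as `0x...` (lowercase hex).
[06] fc 3f → 0x3ffc
  opcode bits[15:11]=0x7: bne/J
  imm@[10:0]=0x7fc (s11→-4) ⇒ $-4
  target = base 0x5f3e + off 0x06 + 2 + imm -4 = 0x5f42

0x5f42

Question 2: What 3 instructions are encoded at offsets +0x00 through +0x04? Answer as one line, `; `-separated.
sub R6, R1; addi R7, $56; load R5, R3

[00] 20 96 → 0x9620
  op=0x9620>>11=0x12 ⇒ sub (RR)
  [10:8] rd=6 = R6
  [7:5] rs=1 = R1
[02] 38 67 → 0x6738
  op=0x6738>>11=0xc ⇒ addi (RI)
  [10:8] rd=7 = R7
  [7:0] imm=56 = $56
[04] 60 75 → 0x7560
  op=0x7560>>11=0xe ⇒ load (RR)
  [10:8] rd=5 = R5
  [7:5] rs=3 = R3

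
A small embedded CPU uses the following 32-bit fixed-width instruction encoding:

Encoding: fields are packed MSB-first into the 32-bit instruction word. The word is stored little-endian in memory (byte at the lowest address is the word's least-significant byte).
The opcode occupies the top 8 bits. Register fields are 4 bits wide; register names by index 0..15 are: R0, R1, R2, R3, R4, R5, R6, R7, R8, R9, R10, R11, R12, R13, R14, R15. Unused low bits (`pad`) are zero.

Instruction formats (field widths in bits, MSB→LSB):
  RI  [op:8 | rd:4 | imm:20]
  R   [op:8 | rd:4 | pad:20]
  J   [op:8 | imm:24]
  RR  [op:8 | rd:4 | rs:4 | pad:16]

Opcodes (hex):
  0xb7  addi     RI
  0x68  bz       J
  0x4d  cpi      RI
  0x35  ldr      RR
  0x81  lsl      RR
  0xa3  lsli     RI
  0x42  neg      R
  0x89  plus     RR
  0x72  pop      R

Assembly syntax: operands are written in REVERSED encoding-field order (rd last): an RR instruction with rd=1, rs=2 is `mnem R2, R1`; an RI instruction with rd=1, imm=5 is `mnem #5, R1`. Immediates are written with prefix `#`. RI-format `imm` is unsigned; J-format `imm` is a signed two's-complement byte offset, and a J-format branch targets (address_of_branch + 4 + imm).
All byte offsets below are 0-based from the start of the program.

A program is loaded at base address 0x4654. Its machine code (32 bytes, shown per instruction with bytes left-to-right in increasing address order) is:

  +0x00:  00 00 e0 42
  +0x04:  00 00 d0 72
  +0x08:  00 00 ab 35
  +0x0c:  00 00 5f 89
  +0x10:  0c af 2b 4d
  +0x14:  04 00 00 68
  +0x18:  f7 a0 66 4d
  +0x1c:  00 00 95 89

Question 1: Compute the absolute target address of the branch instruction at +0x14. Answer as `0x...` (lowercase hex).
0x4670

off 0x14: read 04 00 00 68 as little → 0x68000004
  opcode bits[31:24]=0x68: bz/J
  [23:0] imm=4 = #4
  target = base 0x4654 + off 0x14 + 4 + imm 4 = 0x4670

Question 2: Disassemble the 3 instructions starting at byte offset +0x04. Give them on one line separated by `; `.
@+04  little-endian(00 00 d0 72) = 0x72d00000
  opcode bits[31:24]=0x72: pop/R
  rd: (w>>20)&0xf=0xd → R13
@+08  little-endian(00 00 ab 35) = 0x35ab0000
  opcode bits[31:24]=0x35: ldr/RR
  rd: (w>>20)&0xf=0xa → R10
  rs: (w>>16)&0xf=0xb → R11
@+0c  little-endian(00 00 5f 89) = 0x895f0000
  opcode bits[31:24]=0x89: plus/RR
  rd: (w>>20)&0xf=0x5 → R5
  rs: (w>>16)&0xf=0xf → R15

pop R13; ldr R11, R10; plus R15, R5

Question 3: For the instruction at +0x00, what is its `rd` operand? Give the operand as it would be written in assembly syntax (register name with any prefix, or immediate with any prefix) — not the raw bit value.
[00] 00 00 e0 42 → 0x42e00000
  top 8b → 0x42 → neg [R]
  rd: (w>>20)&0xf=0xe → R14

R14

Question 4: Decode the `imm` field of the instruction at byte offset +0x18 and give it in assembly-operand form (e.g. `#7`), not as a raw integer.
[18] f7 a0 66 4d → 0x4d66a0f7
  op=0x4d66a0f7>>24=0x4d ⇒ cpi (RI)
  rd: (w>>20)&0xf=0x6 → R6
  imm: (w>>0)&0xfffff=0x6a0f7 → #434423

#434423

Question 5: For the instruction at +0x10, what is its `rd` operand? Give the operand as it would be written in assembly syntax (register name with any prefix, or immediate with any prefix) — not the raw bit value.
+0x10: 0c af 2b 4d ⇒ word 0x4d2baf0c (little)
  top 8b → 0x4d → cpi [RI]
  [23:20] rd=2 = R2
  [19:0] imm=765708 = #765708

R2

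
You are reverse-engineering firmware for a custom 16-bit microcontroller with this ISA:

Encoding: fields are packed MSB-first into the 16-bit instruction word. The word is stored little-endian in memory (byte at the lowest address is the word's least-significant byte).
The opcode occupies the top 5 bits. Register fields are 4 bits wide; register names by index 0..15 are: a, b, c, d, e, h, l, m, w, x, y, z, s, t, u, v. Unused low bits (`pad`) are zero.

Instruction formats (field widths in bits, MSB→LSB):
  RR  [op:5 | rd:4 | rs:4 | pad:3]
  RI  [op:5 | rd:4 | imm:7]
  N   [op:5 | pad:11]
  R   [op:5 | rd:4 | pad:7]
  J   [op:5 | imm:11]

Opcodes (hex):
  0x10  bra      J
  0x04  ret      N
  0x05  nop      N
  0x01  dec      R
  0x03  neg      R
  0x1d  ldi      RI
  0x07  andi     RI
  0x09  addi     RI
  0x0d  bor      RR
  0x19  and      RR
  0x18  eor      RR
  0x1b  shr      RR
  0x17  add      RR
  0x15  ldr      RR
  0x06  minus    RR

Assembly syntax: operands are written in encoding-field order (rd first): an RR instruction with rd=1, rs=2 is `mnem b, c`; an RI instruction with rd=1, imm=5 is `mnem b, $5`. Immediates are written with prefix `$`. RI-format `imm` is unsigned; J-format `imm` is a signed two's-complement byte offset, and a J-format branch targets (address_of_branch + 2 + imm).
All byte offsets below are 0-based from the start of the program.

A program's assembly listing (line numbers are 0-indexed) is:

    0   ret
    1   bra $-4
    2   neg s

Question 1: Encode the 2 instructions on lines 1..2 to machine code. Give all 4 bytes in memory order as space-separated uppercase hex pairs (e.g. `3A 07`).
L1: bra op=0x10:5|imm=-4:11 ⇒ 0x87fc ⇒ little fc 87
L2: neg op=0x3:5|rd=12:4|pad=0:7 ⇒ 0x1e00 ⇒ little 00 1e

FC 87 00 1E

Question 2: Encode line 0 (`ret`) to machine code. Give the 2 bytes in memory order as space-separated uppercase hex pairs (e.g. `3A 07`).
00 20

0. ret fields op=0x4:5|pad=0:11 → word 2000h → 00 20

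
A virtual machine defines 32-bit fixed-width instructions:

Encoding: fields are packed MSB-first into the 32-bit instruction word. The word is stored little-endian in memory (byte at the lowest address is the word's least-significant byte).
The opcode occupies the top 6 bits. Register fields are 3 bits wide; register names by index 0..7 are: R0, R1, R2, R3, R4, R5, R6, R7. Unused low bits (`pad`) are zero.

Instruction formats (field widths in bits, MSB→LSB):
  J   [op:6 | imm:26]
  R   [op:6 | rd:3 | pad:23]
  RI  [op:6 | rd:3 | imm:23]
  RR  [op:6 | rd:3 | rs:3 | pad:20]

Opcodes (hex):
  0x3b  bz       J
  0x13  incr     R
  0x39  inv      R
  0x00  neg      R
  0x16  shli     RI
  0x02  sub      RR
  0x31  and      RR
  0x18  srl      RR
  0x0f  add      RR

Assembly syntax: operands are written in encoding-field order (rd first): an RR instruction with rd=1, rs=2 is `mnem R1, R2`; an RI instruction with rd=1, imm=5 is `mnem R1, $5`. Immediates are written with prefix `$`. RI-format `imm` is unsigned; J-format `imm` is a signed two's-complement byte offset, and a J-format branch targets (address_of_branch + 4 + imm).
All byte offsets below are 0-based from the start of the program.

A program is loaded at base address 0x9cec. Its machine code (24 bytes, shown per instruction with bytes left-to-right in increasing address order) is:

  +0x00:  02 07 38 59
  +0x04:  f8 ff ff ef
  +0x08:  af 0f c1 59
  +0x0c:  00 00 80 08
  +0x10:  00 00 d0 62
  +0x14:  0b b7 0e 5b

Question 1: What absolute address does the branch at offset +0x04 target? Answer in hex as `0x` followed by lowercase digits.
+0x04: f8 ff ff ef ⇒ word 0xeffffff8 (little)
  top 6b → 0x3b → bz [J]
  imm@[25:0]=0x3fffff8 (s26→-8) ⇒ $-8
  target = base 0x9cec + off 0x04 + 4 + imm -8 = 0x9cec

0x9cec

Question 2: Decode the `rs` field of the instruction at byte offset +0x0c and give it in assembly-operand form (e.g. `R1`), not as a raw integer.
@+0c  little-endian(00 00 80 08) = 0x08800000
  top 6b → 0x2 → sub [RR]
  rd: (w>>23)&0x7=0x1 → R1
  rs: (w>>20)&0x7=0x0 → R0

R0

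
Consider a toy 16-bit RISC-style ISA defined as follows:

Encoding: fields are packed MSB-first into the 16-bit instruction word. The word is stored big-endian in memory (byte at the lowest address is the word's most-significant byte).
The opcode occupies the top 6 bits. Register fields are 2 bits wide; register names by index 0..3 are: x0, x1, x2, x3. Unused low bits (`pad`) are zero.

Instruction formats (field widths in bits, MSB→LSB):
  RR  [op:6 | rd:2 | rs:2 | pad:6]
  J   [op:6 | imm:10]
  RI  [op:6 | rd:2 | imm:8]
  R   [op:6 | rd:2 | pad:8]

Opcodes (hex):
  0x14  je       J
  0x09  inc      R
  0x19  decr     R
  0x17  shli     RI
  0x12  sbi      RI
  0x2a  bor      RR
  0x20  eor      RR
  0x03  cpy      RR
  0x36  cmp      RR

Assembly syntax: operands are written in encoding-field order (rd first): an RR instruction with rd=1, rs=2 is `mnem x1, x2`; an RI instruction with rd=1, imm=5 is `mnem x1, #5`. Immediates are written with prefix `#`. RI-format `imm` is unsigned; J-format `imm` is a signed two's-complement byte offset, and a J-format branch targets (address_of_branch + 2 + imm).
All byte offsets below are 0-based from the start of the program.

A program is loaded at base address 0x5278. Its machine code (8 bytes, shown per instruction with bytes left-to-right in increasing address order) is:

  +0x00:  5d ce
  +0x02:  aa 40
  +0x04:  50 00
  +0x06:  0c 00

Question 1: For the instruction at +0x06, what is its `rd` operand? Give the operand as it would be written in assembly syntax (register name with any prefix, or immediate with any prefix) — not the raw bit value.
x0

+0x06: 0c 00 ⇒ word 0x0c00 (big)
  top 6b → 0x3 → cpy [RR]
  [9:8] rd=0 = x0
  [7:6] rs=0 = x0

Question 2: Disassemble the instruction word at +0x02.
@+02  big-endian(aa 40) = 0xaa40
  top 6b → 0x2a → bor [RR]
  [9:8] rd=2 = x2
  [7:6] rs=1 = x1

bor x2, x1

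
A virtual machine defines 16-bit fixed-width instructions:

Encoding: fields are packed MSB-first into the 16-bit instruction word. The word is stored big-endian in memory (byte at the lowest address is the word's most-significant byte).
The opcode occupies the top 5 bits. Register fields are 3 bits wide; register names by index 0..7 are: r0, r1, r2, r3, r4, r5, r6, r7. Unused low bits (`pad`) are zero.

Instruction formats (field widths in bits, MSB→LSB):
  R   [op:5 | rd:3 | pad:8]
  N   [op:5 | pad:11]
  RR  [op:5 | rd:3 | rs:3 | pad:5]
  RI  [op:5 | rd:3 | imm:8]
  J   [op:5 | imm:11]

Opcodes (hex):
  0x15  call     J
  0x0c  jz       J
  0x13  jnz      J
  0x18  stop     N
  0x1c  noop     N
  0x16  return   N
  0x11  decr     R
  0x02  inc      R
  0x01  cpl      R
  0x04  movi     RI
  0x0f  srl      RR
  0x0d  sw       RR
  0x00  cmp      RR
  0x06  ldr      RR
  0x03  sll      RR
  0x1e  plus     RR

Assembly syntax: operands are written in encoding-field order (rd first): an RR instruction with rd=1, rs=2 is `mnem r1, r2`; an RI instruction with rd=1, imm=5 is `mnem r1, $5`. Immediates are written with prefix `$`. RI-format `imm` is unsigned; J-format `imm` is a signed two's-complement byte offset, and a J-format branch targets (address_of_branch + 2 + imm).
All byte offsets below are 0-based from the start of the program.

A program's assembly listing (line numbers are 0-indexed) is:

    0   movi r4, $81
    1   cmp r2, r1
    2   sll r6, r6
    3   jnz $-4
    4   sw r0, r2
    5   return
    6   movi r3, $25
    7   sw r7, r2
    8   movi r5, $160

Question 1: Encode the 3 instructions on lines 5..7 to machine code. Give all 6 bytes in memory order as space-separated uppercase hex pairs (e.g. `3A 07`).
B0 00 23 19 6F 40

L5: return op=0x16:5|pad=0:11 ⇒ 0xb000 ⇒ big b0 00
L6: movi op=0x4:5|rd=3:3|imm=25:8 ⇒ 0x2319 ⇒ big 23 19
L7: sw op=0xd:5|rd=7:3|rs=2:3|pad=0:5 ⇒ 0x6f40 ⇒ big 6f 40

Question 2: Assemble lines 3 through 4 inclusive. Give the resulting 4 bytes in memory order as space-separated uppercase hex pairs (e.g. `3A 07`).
9F FC 68 40

L3: jnz op=0x13:5|imm=-4:11 ⇒ 0x9ffc ⇒ big 9f fc
L4: sw op=0xd:5|rd=0:3|rs=2:3|pad=0:5 ⇒ 0x6840 ⇒ big 68 40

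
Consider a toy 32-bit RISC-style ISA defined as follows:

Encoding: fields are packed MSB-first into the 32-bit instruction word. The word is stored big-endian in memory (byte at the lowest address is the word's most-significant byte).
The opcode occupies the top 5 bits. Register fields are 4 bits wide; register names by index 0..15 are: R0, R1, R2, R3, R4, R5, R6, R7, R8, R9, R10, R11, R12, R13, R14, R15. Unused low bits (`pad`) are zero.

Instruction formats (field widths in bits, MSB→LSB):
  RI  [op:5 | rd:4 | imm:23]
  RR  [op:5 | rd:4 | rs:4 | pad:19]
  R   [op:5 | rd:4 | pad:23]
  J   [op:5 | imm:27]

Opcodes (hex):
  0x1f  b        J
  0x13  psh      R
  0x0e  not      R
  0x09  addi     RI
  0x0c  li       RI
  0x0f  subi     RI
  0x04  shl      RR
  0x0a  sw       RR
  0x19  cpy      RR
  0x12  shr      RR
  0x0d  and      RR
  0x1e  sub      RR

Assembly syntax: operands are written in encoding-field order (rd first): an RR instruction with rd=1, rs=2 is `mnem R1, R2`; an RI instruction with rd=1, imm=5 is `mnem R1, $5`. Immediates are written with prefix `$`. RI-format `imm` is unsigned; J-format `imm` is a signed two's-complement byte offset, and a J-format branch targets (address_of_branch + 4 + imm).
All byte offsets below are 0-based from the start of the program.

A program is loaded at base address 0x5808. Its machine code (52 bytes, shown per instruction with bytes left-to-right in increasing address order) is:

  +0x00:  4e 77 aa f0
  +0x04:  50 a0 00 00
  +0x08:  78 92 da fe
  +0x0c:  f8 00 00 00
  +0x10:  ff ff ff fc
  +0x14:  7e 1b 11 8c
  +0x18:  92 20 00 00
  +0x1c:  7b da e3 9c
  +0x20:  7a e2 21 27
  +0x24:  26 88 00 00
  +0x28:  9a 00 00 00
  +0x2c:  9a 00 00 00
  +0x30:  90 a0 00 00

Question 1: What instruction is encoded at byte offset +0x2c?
[2c] 9a 00 00 00 → 0x9a000000
  top 5b → 0x13 → psh [R]
  rd@[26:23]=0x4 ⇒ R4

psh R4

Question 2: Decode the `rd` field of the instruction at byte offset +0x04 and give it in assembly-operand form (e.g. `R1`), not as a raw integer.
R1

off 0x04: read 50 a0 00 00 as big → 0x50a00000
  top 5b → 0xa → sw [RR]
  [26:23] rd=1 = R1
  [22:19] rs=4 = R4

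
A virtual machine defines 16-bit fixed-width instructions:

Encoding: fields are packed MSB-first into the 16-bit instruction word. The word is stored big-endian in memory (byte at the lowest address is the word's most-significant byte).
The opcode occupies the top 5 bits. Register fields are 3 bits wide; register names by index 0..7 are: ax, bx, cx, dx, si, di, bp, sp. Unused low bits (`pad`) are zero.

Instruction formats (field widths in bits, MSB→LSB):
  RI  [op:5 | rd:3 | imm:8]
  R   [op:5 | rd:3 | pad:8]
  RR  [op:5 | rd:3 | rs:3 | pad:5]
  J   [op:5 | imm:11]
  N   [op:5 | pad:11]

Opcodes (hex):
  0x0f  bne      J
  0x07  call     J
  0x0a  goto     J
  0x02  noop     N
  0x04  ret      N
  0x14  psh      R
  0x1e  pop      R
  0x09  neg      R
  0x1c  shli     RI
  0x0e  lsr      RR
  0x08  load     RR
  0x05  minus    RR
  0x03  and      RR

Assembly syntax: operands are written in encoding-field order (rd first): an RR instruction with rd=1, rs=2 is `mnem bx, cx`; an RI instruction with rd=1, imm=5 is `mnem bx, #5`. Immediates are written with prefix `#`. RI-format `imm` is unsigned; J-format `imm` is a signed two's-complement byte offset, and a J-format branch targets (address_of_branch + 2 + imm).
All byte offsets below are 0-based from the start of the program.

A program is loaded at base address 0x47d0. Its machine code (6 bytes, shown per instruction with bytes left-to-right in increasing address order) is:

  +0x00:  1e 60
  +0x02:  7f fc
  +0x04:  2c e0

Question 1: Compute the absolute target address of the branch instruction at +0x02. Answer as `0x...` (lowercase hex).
0x47d0

@+02  big-endian(7f fc) = 0x7ffc
  opcode bits[15:11]=0xf: bne/J
  imm@[10:0]=0x7fc (s11→-4) ⇒ #-4
  target = base 0x47d0 + off 0x02 + 2 + imm -4 = 0x47d0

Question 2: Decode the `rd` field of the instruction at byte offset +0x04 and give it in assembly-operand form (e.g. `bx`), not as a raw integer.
@+04  big-endian(2c e0) = 0x2ce0
  op=0x2ce0>>11=0x5 ⇒ minus (RR)
  rd@[10:8]=0x4 ⇒ si
  rs@[7:5]=0x7 ⇒ sp

si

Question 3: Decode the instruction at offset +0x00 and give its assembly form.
and bp, dx

off 0x00: read 1e 60 as big → 0x1e60
  op=0x1e60>>11=0x3 ⇒ and (RR)
  [10:8] rd=6 = bp
  [7:5] rs=3 = dx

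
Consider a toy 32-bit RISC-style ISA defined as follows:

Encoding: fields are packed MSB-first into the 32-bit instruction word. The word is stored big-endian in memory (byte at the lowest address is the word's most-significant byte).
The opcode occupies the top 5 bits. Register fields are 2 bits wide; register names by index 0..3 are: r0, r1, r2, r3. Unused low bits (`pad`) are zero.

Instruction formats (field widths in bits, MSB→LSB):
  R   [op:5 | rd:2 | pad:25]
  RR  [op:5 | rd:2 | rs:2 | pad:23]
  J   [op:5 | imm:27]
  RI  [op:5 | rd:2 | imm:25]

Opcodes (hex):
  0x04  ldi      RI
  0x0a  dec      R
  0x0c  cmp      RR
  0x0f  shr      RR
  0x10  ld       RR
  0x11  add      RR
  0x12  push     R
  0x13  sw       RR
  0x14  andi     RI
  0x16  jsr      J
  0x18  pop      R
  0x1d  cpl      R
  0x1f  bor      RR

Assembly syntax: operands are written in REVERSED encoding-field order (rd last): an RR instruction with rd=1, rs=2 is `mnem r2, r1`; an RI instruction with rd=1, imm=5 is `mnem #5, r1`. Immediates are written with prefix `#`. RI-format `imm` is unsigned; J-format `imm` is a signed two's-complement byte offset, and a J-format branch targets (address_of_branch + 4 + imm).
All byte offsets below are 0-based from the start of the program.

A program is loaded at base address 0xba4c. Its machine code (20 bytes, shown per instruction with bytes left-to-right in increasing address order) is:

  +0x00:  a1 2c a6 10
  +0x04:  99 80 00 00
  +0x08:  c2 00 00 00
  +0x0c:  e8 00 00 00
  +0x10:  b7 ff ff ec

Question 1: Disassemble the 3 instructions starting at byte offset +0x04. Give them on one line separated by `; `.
sw r3, r0; pop r1; cpl r0

[04] 99 80 00 00 → 0x99800000
  op=0x99800000>>27=0x13 ⇒ sw (RR)
  rd@[26:25]=0x0 ⇒ r0
  rs@[24:23]=0x3 ⇒ r3
[08] c2 00 00 00 → 0xc2000000
  op=0xc2000000>>27=0x18 ⇒ pop (R)
  rd@[26:25]=0x1 ⇒ r1
[0c] e8 00 00 00 → 0xe8000000
  op=0xe8000000>>27=0x1d ⇒ cpl (R)
  rd@[26:25]=0x0 ⇒ r0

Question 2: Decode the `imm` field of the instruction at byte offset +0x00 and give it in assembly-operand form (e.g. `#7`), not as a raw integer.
off 0x00: read a1 2c a6 10 as big → 0xa12ca610
  op=0xa12ca610>>27=0x14 ⇒ andi (RI)
  rd: (w>>25)&0x3=0x0 → r0
  imm: (w>>0)&0x1ffffff=0x12ca610 → #19703312

#19703312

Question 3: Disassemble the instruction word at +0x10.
jsr #-20

@+10  big-endian(b7 ff ff ec) = 0xb7ffffec
  top 5b → 0x16 → jsr [J]
  imm@[26:0]=0x7ffffec (s27→-20) ⇒ #-20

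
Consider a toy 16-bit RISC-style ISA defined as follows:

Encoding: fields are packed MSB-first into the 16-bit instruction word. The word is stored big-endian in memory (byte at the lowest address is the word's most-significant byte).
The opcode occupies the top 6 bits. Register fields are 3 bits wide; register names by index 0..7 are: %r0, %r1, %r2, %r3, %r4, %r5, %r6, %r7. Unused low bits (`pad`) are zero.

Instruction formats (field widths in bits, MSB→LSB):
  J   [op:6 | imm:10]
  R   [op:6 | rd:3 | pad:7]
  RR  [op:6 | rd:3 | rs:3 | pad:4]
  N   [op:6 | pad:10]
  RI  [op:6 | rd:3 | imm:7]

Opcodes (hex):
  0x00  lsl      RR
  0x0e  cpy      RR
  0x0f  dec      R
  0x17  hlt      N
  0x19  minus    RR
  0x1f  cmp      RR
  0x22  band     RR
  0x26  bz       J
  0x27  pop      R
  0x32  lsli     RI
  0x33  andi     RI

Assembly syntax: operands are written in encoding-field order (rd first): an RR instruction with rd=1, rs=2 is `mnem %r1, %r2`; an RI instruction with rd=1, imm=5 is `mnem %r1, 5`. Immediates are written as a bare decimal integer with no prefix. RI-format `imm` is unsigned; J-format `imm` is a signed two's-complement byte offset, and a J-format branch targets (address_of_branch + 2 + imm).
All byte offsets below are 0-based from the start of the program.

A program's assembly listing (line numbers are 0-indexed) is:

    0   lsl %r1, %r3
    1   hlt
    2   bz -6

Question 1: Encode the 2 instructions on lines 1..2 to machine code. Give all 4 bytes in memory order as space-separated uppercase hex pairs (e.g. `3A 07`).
line 1 (hlt): pack op=0x17:6|pad=0:10 = 0x5c00; big→ 5c 00
line 2 (bz): pack op=0x26:6|imm=-6:10 = 0x9bfa; big→ 9b fa

5C 00 9B FA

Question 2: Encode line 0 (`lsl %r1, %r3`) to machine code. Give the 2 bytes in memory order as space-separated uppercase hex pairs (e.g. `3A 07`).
L0: lsl op=0x0:6|rd=1:3|rs=3:3|pad=0:4 ⇒ 0x00b0 ⇒ big 00 b0

00 B0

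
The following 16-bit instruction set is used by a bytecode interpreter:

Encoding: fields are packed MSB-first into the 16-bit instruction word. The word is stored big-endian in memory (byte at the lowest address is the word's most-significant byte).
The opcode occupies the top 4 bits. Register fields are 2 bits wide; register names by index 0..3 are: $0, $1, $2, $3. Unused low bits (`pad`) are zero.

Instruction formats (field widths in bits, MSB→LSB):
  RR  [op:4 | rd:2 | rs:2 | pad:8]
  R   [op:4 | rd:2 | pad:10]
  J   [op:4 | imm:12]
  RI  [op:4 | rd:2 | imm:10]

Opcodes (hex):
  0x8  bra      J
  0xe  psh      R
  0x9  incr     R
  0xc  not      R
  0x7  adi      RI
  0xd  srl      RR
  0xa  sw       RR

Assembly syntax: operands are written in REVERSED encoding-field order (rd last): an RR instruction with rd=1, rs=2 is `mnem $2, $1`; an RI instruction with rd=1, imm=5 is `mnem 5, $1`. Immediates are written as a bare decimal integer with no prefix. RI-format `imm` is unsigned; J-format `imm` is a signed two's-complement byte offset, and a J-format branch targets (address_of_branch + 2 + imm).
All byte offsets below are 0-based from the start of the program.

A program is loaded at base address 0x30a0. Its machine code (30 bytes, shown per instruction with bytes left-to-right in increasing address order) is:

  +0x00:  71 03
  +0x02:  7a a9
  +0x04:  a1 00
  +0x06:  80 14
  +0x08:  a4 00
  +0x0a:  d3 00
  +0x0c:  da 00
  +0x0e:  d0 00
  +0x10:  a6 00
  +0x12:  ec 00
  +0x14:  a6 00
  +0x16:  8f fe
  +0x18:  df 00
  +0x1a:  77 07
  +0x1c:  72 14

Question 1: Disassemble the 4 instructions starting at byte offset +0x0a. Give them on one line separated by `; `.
+0x0a: d3 00 ⇒ word 0xd300 (big)
  opcode bits[15:12]=0xd: srl/RR
  [11:10] rd=0 = $0
  [9:8] rs=3 = $3
+0x0c: da 00 ⇒ word 0xda00 (big)
  opcode bits[15:12]=0xd: srl/RR
  [11:10] rd=2 = $2
  [9:8] rs=2 = $2
+0x0e: d0 00 ⇒ word 0xd000 (big)
  opcode bits[15:12]=0xd: srl/RR
  [11:10] rd=0 = $0
  [9:8] rs=0 = $0
+0x10: a6 00 ⇒ word 0xa600 (big)
  opcode bits[15:12]=0xa: sw/RR
  [11:10] rd=1 = $1
  [9:8] rs=2 = $2

srl $3, $0; srl $2, $2; srl $0, $0; sw $2, $1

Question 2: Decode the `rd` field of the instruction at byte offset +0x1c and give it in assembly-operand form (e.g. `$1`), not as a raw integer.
$0

[1c] 72 14 → 0x7214
  op=0x7214>>12=0x7 ⇒ adi (RI)
  [11:10] rd=0 = $0
  [9:0] imm=532 = 532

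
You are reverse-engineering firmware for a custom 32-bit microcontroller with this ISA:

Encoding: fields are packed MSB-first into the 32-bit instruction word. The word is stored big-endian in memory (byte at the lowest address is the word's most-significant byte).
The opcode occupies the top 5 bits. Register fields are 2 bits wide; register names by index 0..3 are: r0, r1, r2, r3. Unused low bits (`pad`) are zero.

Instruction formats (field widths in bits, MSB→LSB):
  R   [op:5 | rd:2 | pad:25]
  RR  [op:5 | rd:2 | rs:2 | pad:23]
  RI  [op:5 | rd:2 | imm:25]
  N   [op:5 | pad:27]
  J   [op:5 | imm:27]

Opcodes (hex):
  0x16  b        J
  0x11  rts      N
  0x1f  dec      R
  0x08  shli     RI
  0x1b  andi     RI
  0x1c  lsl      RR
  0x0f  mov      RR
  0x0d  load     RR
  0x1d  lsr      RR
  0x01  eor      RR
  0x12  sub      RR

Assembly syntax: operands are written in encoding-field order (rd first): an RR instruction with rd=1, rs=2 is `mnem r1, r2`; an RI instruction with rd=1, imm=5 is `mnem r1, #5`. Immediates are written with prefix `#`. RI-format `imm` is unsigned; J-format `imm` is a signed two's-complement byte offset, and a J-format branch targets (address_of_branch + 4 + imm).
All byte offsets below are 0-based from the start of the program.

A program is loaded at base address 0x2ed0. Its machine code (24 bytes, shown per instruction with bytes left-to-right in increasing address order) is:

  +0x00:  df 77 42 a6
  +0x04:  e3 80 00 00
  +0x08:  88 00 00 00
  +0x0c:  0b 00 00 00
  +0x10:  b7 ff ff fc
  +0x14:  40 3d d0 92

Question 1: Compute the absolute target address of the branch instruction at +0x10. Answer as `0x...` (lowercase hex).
0x2ee0

off 0x10: read b7 ff ff fc as big → 0xb7fffffc
  op=0xb7fffffc>>27=0x16 ⇒ b (J)
  imm@[26:0]=0x7fffffc (s27→-4) ⇒ #-4
  target = base 0x2ed0 + off 0x10 + 4 + imm -4 = 0x2ee0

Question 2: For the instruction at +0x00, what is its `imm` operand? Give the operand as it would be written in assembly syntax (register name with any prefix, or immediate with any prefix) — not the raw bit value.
#24593062

+0x00: df 77 42 a6 ⇒ word 0xdf7742a6 (big)
  top 5b → 0x1b → andi [RI]
  rd@[26:25]=0x3 ⇒ r3
  imm@[24:0]=0x17742a6 ⇒ #24593062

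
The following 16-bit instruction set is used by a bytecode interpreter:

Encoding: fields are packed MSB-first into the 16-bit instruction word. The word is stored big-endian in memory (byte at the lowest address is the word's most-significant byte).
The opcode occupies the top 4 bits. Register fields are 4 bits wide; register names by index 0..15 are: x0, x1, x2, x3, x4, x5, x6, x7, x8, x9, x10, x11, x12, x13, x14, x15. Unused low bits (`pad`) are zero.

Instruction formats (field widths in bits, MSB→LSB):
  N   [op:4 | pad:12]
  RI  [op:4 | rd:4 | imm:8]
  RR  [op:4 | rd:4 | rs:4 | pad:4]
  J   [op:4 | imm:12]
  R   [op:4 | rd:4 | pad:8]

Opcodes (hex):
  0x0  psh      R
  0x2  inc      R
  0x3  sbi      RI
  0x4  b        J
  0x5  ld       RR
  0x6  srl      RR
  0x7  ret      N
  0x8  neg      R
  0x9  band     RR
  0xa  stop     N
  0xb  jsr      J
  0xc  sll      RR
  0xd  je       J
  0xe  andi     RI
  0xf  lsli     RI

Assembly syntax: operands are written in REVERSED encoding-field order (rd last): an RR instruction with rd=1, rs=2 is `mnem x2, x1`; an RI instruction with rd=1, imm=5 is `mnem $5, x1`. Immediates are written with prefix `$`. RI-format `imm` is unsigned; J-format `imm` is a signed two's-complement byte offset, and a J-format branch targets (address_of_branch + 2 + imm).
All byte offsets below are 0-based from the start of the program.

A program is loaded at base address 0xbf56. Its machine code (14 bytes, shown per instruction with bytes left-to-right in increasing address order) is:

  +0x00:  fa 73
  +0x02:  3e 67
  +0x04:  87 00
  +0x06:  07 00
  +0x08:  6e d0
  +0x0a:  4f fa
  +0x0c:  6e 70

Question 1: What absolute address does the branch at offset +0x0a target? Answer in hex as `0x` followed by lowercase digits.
0xbf5c

@+0a  big-endian(4f fa) = 0x4ffa
  top 4b → 0x4 → b [J]
  imm@[11:0]=0xffa (s12→-6) ⇒ $-6
  target = base 0xbf56 + off 0x0a + 2 + imm -6 = 0xbf5c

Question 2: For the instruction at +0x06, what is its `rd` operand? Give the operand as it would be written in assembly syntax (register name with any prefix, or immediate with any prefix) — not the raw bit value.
@+06  big-endian(07 00) = 0x0700
  opcode bits[15:12]=0x0: psh/R
  rd@[11:8]=0x7 ⇒ x7

x7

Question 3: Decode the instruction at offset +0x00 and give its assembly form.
lsli $115, x10

off 0x00: read fa 73 as big → 0xfa73
  opcode bits[15:12]=0xf: lsli/RI
  [11:8] rd=10 = x10
  [7:0] imm=115 = $115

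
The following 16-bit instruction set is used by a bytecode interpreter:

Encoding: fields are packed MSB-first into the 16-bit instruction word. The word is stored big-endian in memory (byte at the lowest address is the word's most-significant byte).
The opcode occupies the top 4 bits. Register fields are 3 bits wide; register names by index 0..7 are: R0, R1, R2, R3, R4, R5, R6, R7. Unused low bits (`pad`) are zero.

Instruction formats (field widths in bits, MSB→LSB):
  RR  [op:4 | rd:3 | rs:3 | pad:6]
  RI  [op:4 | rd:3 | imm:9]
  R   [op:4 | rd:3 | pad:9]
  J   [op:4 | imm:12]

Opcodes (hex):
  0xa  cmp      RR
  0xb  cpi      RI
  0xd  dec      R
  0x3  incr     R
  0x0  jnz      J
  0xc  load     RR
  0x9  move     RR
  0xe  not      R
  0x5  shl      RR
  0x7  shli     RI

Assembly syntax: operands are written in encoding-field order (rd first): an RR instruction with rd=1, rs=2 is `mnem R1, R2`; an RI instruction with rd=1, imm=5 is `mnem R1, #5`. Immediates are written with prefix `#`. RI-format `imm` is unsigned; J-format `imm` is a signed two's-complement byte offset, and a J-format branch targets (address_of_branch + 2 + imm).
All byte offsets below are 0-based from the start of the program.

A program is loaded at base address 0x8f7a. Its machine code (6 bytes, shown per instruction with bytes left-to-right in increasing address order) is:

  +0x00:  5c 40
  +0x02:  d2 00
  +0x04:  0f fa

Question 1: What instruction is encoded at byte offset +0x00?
[00] 5c 40 → 0x5c40
  op=0x5c40>>12=0x5 ⇒ shl (RR)
  rd@[11:9]=0x6 ⇒ R6
  rs@[8:6]=0x1 ⇒ R1

shl R6, R1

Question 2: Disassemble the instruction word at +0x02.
dec R1

[02] d2 00 → 0xd200
  top 4b → 0xd → dec [R]
  [11:9] rd=1 = R1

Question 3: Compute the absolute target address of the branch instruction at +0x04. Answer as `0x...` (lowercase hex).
0x8f7a

@+04  big-endian(0f fa) = 0x0ffa
  op=0x0ffa>>12=0x0 ⇒ jnz (J)
  imm@[11:0]=0xffa (s12→-6) ⇒ #-6
  target = base 0x8f7a + off 0x04 + 2 + imm -6 = 0x8f7a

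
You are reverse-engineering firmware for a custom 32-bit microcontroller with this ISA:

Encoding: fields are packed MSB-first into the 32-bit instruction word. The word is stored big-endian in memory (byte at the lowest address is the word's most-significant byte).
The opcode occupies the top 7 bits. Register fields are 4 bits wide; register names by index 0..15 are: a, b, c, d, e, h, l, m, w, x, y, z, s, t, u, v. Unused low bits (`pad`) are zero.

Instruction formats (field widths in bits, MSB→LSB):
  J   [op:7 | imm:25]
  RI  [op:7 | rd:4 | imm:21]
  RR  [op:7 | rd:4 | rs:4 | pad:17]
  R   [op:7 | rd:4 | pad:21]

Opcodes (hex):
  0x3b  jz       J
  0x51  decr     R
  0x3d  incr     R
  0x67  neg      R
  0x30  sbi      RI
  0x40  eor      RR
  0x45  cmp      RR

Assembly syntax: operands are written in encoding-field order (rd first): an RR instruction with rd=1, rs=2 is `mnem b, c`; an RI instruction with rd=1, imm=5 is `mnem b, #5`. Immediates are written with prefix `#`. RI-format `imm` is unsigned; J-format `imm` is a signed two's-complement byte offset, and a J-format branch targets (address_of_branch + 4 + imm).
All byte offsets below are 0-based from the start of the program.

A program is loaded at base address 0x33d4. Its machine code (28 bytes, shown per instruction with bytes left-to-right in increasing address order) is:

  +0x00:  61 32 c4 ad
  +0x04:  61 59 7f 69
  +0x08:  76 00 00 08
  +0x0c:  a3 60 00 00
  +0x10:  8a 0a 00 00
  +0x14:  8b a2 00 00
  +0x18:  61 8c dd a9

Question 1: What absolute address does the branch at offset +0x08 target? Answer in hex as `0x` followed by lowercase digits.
0x33e8

+0x08: 76 00 00 08 ⇒ word 0x76000008 (big)
  opcode bits[31:25]=0x3b: jz/J
  [24:0] imm=8 = #8
  target = base 0x33d4 + off 0x08 + 4 + imm 8 = 0x33e8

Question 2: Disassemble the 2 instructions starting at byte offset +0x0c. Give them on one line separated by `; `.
+0x0c: a3 60 00 00 ⇒ word 0xa3600000 (big)
  op=0xa3600000>>25=0x51 ⇒ decr (R)
  rd: (w>>21)&0xf=0xb → z
+0x10: 8a 0a 00 00 ⇒ word 0x8a0a0000 (big)
  op=0x8a0a0000>>25=0x45 ⇒ cmp (RR)
  rd: (w>>21)&0xf=0x0 → a
  rs: (w>>17)&0xf=0x5 → h

decr z; cmp a, h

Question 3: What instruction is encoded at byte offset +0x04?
@+04  big-endian(61 59 7f 69) = 0x61597f69
  top 7b → 0x30 → sbi [RI]
  [24:21] rd=10 = y
  [20:0] imm=1671017 = #1671017

sbi y, #1671017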